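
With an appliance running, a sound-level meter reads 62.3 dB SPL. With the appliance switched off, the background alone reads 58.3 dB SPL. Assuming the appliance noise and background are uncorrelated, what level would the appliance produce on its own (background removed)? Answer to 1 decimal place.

60.1 dB SPL

Subtract intensities: L_src = 10·log₁₀(10^(L_total/10) − 10^(L_bg/10)).
L_src = 10·log₁₀(10^(62.3/10) − 10^(58.3/10)) = 10·log₁₀(1022000) = 60.1 dB SPL.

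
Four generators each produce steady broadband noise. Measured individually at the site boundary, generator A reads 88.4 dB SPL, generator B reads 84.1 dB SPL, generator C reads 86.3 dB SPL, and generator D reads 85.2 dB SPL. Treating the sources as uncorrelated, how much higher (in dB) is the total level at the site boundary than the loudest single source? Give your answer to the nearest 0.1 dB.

3.9 dB

Uncorrelated sources add in intensity (power), not in dB.
L_total = 10·log₁₀(10^(88.4/10) + 10^(84.1/10) + 10^(86.3/10) + 10^(85.2/10)) = 92.32 dB SPL.
Excess over the loudest (88.4 dB): 92.32 − 88.4 = 3.9 dB.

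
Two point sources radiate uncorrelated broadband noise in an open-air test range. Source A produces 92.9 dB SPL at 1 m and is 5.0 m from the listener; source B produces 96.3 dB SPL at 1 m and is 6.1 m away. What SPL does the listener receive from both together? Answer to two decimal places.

82.85 dB SPL

At the listener: L_A = 92.9 − 20·log₁₀(5.0) = 78.921 dB; L_B = 96.3 − 20·log₁₀(6.1) = 80.593 dB.
Combined: 10·log₁₀(10^(78.921/10)+10^(80.593/10)) = 82.85 dB SPL.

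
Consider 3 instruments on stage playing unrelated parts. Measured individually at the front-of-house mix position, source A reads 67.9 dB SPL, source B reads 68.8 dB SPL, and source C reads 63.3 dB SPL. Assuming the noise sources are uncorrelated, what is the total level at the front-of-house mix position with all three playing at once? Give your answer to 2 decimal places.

72.01 dB SPL

Uncorrelated sources add in intensity (power), not in dB.
L_total = 10·log₁₀(10^(67.9/10) + 10^(68.8/10) + 10^(63.3/10)) = 10·log₁₀(15890000) = 72.01 dB SPL.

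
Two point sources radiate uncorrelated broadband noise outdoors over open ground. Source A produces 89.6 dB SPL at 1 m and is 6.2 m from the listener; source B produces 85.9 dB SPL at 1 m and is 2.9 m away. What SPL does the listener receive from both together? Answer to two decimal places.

At the listener: L_A = 89.6 − 20·log₁₀(6.2) = 73.752 dB; L_B = 85.9 − 20·log₁₀(2.9) = 76.652 dB.
Combined: 10·log₁₀(10^(73.752/10)+10^(76.652/10)) = 78.45 dB SPL.

78.45 dB SPL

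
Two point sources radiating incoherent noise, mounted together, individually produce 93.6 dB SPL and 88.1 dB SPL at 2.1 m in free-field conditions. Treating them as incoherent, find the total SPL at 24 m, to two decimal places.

Combined at 2.1 m: 10·log₁₀(10^(93.6/10)+10^(88.1/10)) = 94.678 dB SPL.
Then apply −20·log₁₀(24/2.1) = -21.160 dB → 73.52 dB SPL.

73.52 dB SPL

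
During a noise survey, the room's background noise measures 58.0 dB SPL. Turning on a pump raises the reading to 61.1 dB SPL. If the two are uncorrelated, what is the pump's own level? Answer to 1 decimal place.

58.2 dB SPL

Background correction is a power subtraction:
L_src = 10·log₁₀(10^(61.1/10) − 10^(58.0/10)) = 10·log₁₀(657300) = 58.2 dB SPL.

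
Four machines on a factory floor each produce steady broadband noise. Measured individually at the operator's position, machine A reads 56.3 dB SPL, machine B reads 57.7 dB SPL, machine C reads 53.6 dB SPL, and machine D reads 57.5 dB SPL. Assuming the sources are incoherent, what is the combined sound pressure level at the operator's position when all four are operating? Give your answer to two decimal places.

Uncorrelated sources add in intensity (power), not in dB.
L_total = 10·log₁₀(10^(56.3/10) + 10^(57.7/10) + 10^(53.6/10) + 10^(57.5/10)) = 10·log₁₀(1807000) = 62.57 dB SPL.

62.57 dB SPL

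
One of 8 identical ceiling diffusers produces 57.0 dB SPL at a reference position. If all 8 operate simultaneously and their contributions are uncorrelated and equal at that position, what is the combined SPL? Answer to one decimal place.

66.0 dB SPL

8 equal incoherent sources raise the level by 10·log₁₀(8) = 9.03 dB.
L_total = 57.0 + 9.03 = 66.0 dB SPL.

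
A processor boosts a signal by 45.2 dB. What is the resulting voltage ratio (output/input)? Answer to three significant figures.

Voltage ratio = 10^(dB/20).
10^(45.2/20) = 10^(2.260) = 182.

182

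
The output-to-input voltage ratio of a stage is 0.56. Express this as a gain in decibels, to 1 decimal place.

-5.0 dB

For a voltage ratio, dB = 20·log₁₀(V₂/V₁).
20·log₁₀(0.56) = -5.0 dB.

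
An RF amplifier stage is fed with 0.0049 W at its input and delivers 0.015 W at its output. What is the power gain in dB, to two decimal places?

4.86 dB

For a power ratio, dB = 10·log₁₀(P₂/P₁).
10·log₁₀(0.015/0.0049) = 10·log₁₀(3.061) = 4.86 dB.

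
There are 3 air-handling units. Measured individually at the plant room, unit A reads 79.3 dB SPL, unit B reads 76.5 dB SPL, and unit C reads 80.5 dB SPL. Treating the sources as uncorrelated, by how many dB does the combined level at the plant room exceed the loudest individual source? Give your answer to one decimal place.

3.3 dB

Incoherent sources sum as intensities:
L_total = 10·log₁₀(10^(79.3/10) + 10^(76.5/10) + 10^(80.5/10)) = 83.84 dB SPL.
Excess over the loudest (80.5 dB): 83.84 − 80.5 = 3.3 dB.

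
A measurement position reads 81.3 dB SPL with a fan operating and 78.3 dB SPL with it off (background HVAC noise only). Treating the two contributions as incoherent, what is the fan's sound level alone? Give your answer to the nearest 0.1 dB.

78.3 dB SPL

Background correction is a power subtraction:
L_src = 10·log₁₀(10^(81.3/10) − 10^(78.3/10)) = 10·log₁₀(67290000) = 78.3 dB SPL.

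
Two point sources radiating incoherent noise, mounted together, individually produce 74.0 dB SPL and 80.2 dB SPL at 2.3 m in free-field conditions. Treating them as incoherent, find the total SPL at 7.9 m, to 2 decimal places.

70.42 dB SPL

Combined at 2.3 m: 10·log₁₀(10^(74.0/10)+10^(80.2/10)) = 81.134 dB SPL.
Then apply −20·log₁₀(7.9/2.3) = -10.718 dB → 70.42 dB SPL.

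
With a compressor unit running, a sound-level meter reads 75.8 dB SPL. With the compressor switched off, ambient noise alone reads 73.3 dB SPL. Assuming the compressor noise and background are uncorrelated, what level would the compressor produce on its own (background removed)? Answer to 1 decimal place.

72.2 dB SPL

Background correction is a power subtraction:
L_src = 10·log₁₀(10^(75.8/10) − 10^(73.3/10)) = 10·log₁₀(16640000) = 72.2 dB SPL.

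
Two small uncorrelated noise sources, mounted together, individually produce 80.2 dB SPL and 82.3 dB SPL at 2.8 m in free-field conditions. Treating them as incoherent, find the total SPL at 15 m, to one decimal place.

69.8 dB SPL

Combined at 2.8 m: 10·log₁₀(10^(80.2/10)+10^(82.3/10)) = 84.39 dB SPL.
Then apply −20·log₁₀(15/2.8) = -14.58 dB → 69.8 dB SPL.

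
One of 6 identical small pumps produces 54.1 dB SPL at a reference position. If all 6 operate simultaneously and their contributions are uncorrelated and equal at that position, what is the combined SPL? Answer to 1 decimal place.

6 equal incoherent sources raise the level by 10·log₁₀(6) = 7.78 dB.
L_total = 54.1 + 7.78 = 61.9 dB SPL.

61.9 dB SPL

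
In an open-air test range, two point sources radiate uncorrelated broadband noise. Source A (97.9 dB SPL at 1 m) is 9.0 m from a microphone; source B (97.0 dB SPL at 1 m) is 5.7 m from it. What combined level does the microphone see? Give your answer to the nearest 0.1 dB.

83.6 dB SPL

At the listener: L_A = 97.9 − 20·log₁₀(9.0) = 78.82 dB; L_B = 97.0 − 20·log₁₀(5.7) = 81.88 dB.
Combined: 10·log₁₀(10^(78.82/10)+10^(81.88/10)) = 83.6 dB SPL.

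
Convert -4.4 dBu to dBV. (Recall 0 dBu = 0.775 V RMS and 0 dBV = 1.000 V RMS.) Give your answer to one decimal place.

The offset between the scales is 20·log₁₀(0.775/1.000) = −2.214 dB.
So dBV = -4.4 − 2.214 = -6.6 dBV.

-6.6 dBV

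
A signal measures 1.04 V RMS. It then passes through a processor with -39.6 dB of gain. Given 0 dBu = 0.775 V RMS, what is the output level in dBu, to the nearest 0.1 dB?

Input level: 20·log₁₀(1.04/0.775) = 2.55 dBu.
Output: 2.55 − 39.6 = -37.0 dBu.

-37.0 dBu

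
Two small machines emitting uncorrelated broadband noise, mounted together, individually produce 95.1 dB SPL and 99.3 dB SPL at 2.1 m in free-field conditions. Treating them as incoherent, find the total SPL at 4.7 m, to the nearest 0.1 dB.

Combined at 2.1 m: 10·log₁₀(10^(95.1/10)+10^(99.3/10)) = 100.70 dB SPL.
Then apply −20·log₁₀(4.7/2.1) = -7.00 dB → 93.7 dB SPL.

93.7 dB SPL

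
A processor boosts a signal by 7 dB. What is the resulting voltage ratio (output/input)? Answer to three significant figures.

2.24

Voltage ratio = 10^(dB/20).
10^(7/20) = 10^(0.3500) = 2.24.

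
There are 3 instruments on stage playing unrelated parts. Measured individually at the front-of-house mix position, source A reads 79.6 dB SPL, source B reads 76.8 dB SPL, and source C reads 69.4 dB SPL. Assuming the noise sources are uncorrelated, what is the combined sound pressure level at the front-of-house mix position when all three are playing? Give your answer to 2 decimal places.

81.70 dB SPL

Incoherent sources sum as intensities:
L_total = 10·log₁₀(10^(79.6/10) + 10^(76.8/10) + 10^(69.4/10)) = 10·log₁₀(147800000) = 81.70 dB SPL.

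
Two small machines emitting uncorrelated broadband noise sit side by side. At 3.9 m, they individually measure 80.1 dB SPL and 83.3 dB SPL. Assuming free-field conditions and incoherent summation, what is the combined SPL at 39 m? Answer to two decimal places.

Combined at 3.9 m: 10·log₁₀(10^(80.1/10)+10^(83.3/10)) = 84.999 dB SPL.
Then apply −20·log₁₀(39/3.9) = -20.000 dB → 65.00 dB SPL.

65.00 dB SPL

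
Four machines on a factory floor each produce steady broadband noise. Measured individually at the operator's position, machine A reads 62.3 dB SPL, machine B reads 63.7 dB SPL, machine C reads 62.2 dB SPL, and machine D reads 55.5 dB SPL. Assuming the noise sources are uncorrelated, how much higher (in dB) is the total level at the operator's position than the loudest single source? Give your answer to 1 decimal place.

4.1 dB

Add the sources as powers (linear), then convert back to dB:
L_total = 10·log₁₀(10^(62.3/10) + 10^(63.7/10) + 10^(62.2/10) + 10^(55.5/10)) = 67.82 dB SPL.
Excess over the loudest (63.7 dB): 67.82 − 63.7 = 4.1 dB.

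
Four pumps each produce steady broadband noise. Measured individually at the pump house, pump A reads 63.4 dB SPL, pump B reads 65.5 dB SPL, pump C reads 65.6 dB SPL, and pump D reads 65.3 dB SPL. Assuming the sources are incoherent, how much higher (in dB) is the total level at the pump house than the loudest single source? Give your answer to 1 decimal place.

Incoherent sources sum as intensities:
L_total = 10·log₁₀(10^(63.4/10) + 10^(65.5/10) + 10^(65.6/10) + 10^(65.3/10)) = 71.06 dB SPL.
Excess over the loudest (65.6 dB): 71.06 − 65.6 = 5.5 dB.

5.5 dB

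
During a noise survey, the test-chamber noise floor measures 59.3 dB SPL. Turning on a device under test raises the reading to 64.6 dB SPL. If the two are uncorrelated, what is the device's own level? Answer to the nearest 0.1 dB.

Subtract intensities: L_src = 10·log₁₀(10^(L_total/10) − 10^(L_bg/10)).
L_src = 10·log₁₀(10^(64.6/10) − 10^(59.3/10)) = 10·log₁₀(2033000) = 63.1 dB SPL.

63.1 dB SPL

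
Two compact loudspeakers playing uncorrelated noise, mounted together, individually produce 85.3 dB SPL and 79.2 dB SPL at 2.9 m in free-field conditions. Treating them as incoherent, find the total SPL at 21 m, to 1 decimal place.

69.1 dB SPL

Combined at 2.9 m: 10·log₁₀(10^(85.3/10)+10^(79.2/10)) = 86.25 dB SPL.
Then apply −20·log₁₀(21/2.9) = -17.20 dB → 69.1 dB SPL.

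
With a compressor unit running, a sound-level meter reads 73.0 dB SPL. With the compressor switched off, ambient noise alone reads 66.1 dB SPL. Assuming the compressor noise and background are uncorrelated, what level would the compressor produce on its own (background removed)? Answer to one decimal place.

Subtract intensities: L_src = 10·log₁₀(10^(L_total/10) − 10^(L_bg/10)).
L_src = 10·log₁₀(10^(73.0/10) − 10^(66.1/10)) = 10·log₁₀(15880000) = 72.0 dB SPL.

72.0 dB SPL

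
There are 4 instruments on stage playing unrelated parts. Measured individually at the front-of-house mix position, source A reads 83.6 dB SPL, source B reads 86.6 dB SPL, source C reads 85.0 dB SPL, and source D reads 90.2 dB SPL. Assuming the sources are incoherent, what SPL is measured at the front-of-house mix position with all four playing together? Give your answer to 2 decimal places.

93.12 dB SPL

Uncorrelated sources add in intensity (power), not in dB.
L_total = 10·log₁₀(10^(83.6/10) + 10^(86.6/10) + 10^(85.0/10) + 10^(90.2/10)) = 10·log₁₀(2050000000) = 93.12 dB SPL.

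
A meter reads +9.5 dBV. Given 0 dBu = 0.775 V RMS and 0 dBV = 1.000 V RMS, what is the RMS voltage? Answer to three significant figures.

2.99 V

V = 1.000 V × 10^(+9.5/20).
= 1.000 × 2.985 = 2.99 V.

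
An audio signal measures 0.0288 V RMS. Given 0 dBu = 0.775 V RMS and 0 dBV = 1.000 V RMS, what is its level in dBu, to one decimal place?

dBu = 20·log₁₀(V / 0.775 V).
20·log₁₀(0.0288/0.775) = -28.6 dBu.

-28.6 dBu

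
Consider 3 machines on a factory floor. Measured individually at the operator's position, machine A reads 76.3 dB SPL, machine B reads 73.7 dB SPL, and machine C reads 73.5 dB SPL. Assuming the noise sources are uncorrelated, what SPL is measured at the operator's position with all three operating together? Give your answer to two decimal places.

79.47 dB SPL

Add the sources as powers (linear), then convert back to dB:
L_total = 10·log₁₀(10^(76.3/10) + 10^(73.7/10) + 10^(73.5/10)) = 10·log₁₀(88490000) = 79.47 dB SPL.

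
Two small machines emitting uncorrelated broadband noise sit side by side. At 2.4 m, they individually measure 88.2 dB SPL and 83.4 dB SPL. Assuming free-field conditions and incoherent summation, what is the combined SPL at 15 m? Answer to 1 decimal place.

Combined at 2.4 m: 10·log₁₀(10^(88.2/10)+10^(83.4/10)) = 89.44 dB SPL.
Then apply −20·log₁₀(15/2.4) = -15.92 dB → 73.5 dB SPL.

73.5 dB SPL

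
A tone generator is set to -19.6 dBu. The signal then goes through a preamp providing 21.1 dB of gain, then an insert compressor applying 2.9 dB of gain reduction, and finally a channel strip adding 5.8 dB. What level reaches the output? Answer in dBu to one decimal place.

Gain stages sum in dB:
-19.6 + 21.1 − 2.9 + 5.8 = +4.4 dBu.

+4.4 dBu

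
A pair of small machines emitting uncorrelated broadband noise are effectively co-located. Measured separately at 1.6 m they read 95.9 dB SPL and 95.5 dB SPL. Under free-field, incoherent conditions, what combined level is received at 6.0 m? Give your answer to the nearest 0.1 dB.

Combined at 1.6 m: 10·log₁₀(10^(95.9/10)+10^(95.5/10)) = 98.71 dB SPL.
Then apply −20·log₁₀(6.0/1.6) = -11.48 dB → 87.2 dB SPL.

87.2 dB SPL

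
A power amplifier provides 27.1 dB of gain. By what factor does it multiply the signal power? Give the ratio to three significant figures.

513

Power ratio = 10^(dB/10).
10^(27.1/10) = 10^(2.710) = 513.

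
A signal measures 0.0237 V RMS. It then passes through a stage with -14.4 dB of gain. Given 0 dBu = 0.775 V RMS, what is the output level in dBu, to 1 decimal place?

-44.7 dBu

Input level: 20·log₁₀(0.0237/0.775) = -30.29 dBu.
Output: -30.29 − 14.4 = -44.7 dBu.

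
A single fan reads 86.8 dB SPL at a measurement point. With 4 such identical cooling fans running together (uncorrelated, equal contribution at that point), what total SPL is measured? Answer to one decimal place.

4 equal incoherent sources raise the level by 10·log₁₀(4) = 6.02 dB.
L_total = 86.8 + 6.02 = 92.8 dB SPL.

92.8 dB SPL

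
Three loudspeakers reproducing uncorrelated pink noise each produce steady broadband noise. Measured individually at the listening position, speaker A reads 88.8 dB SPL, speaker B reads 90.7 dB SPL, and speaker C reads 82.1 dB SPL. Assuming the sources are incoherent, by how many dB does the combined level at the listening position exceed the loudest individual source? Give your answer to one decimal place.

Add the sources as powers (linear), then convert back to dB:
L_total = 10·log₁₀(10^(88.8/10) + 10^(90.7/10) + 10^(82.1/10)) = 93.21 dB SPL.
Excess over the loudest (90.7 dB): 93.21 − 90.7 = 2.5 dB.

2.5 dB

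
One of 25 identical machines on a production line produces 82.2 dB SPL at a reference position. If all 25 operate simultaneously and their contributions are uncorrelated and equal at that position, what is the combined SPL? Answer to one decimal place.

25 equal incoherent sources raise the level by 10·log₁₀(25) = 13.98 dB.
L_total = 82.2 + 13.98 = 96.2 dB SPL.

96.2 dB SPL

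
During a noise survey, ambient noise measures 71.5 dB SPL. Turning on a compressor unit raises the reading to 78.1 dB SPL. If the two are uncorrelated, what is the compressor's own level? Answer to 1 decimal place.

77.0 dB SPL

Subtract intensities: L_src = 10·log₁₀(10^(L_total/10) − 10^(L_bg/10)).
L_src = 10·log₁₀(10^(78.1/10) − 10^(71.5/10)) = 10·log₁₀(50440000) = 77.0 dB SPL.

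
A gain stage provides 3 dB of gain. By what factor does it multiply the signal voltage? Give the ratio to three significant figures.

1.41

Voltage ratio = 10^(dB/20).
10^(3/20) = 10^(0.1500) = 1.41.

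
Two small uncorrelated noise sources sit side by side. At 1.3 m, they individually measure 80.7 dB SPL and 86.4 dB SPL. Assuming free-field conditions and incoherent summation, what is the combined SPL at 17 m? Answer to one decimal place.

65.1 dB SPL

Combined at 1.3 m: 10·log₁₀(10^(80.7/10)+10^(86.4/10)) = 87.44 dB SPL.
Then apply −20·log₁₀(17/1.3) = -22.33 dB → 65.1 dB SPL.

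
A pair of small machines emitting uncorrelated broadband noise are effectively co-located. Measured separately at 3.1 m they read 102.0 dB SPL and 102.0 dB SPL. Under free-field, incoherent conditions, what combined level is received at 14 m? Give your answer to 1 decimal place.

91.9 dB SPL

Combined at 3.1 m: 10·log₁₀(10^(102.0/10)+10^(102.0/10)) = 105.01 dB SPL.
Then apply −20·log₁₀(14/3.1) = -13.10 dB → 91.9 dB SPL.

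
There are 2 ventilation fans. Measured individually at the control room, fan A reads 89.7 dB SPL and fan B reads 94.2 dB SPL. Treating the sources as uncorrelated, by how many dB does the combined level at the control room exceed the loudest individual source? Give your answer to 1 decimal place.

Incoherent sources sum as intensities:
L_total = 10·log₁₀(10^(89.7/10) + 10^(94.2/10)) = 95.52 dB SPL.
Excess over the loudest (94.2 dB): 95.52 − 94.2 = 1.3 dB.

1.3 dB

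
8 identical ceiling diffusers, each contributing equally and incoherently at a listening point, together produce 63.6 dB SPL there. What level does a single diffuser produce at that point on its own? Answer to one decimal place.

8 equal incoherent sources add 10·log₁₀(8) = 9.03 dB over one source.
L_one = 63.6 − 9.03 = 54.6 dB SPL.

54.6 dB SPL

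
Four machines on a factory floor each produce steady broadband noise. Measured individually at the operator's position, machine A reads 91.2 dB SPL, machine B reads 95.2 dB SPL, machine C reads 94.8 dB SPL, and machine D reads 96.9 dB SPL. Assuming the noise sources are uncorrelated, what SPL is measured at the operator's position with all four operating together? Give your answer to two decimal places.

Add the sources as powers (linear), then convert back to dB:
L_total = 10·log₁₀(10^(91.2/10) + 10^(95.2/10) + 10^(94.8/10) + 10^(96.9/10)) = 10·log₁₀(12547000000) = 100.99 dB SPL.

100.99 dB SPL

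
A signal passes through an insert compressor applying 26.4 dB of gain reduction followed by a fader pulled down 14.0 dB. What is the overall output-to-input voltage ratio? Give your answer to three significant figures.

0.00955

Net gain = (−26.4) + (−14.0) = -40.4 dB.
Voltage ratio = 10^(-40.4/20) = 0.00955.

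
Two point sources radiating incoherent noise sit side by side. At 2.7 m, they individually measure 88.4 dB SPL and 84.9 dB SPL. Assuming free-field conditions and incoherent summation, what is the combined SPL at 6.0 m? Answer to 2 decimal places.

83.07 dB SPL

Combined at 2.7 m: 10·log₁₀(10^(88.4/10)+10^(84.9/10)) = 90.004 dB SPL.
Then apply −20·log₁₀(6.0/2.7) = -6.936 dB → 83.07 dB SPL.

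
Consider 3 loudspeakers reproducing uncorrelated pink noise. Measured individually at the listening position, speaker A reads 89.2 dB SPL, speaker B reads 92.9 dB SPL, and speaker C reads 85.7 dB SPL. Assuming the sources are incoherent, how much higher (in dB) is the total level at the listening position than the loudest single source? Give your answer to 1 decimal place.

2.1 dB

Uncorrelated sources add in intensity (power), not in dB.
L_total = 10·log₁₀(10^(89.2/10) + 10^(92.9/10) + 10^(85.7/10)) = 94.99 dB SPL.
Excess over the loudest (92.9 dB): 94.99 − 92.9 = 2.1 dB.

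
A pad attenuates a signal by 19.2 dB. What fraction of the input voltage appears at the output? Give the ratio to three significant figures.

0.110

Voltage ratio = 10^(dB/20).
10^(-19.2/20) = 10^(-0.9600) = 0.110.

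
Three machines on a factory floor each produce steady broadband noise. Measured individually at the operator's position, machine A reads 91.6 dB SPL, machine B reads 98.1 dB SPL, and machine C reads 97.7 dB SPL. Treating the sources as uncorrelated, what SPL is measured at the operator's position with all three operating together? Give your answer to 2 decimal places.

101.40 dB SPL

Uncorrelated sources add in intensity (power), not in dB.
L_total = 10·log₁₀(10^(91.6/10) + 10^(98.1/10) + 10^(97.7/10)) = 10·log₁₀(13790000000) = 101.40 dB SPL.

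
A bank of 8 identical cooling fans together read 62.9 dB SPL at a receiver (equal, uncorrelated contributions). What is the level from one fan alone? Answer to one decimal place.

53.9 dB SPL

8 equal incoherent sources add 10·log₁₀(8) = 9.03 dB over one source.
L_one = 62.9 − 9.03 = 53.9 dB SPL.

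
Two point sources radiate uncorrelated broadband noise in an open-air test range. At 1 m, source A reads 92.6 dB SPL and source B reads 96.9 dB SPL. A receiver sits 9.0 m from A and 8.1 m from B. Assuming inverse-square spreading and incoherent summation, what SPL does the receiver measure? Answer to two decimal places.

79.87 dB SPL

At the listener: L_A = 92.6 − 20·log₁₀(9.0) = 73.515 dB; L_B = 96.9 − 20·log₁₀(8.1) = 78.730 dB.
Combined: 10·log₁₀(10^(73.515/10)+10^(78.730/10)) = 79.87 dB SPL.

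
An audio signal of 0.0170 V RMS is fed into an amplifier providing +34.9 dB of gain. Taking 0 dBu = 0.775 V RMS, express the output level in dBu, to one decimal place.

+1.7 dBu

Input level: 20·log₁₀(0.0170/0.775) = -33.18 dBu.
Output: -33.18 + 34.9 = +1.7 dBu.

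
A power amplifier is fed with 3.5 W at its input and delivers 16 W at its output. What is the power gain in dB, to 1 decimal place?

6.6 dB

Power is a power quantity, so gain = 10·log₁₀(P_out/P_in).
10·log₁₀(16/3.5) = 10·log₁₀(4.571) = 6.6 dB.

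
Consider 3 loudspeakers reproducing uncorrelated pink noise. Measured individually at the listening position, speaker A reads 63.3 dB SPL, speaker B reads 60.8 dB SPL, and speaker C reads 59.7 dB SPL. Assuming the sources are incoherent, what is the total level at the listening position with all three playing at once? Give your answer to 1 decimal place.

Uncorrelated sources add in intensity (power), not in dB.
L_total = 10·log₁₀(10^(63.3/10) + 10^(60.8/10) + 10^(59.7/10)) = 10·log₁₀(4273000) = 66.3 dB SPL.

66.3 dB SPL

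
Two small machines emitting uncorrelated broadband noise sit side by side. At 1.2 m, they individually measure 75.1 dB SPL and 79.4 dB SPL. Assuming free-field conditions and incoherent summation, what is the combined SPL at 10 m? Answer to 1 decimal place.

Combined at 1.2 m: 10·log₁₀(10^(75.1/10)+10^(79.4/10)) = 80.77 dB SPL.
Then apply −20·log₁₀(10/1.2) = -18.42 dB → 62.4 dB SPL.

62.4 dB SPL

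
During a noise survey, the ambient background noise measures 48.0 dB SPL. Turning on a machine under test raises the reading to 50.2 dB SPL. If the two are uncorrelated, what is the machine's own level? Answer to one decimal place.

Subtract intensities: L_src = 10·log₁₀(10^(L_total/10) − 10^(L_bg/10)).
L_src = 10·log₁₀(10^(50.2/10) − 10^(48.0/10)) = 10·log₁₀(41620) = 46.2 dB SPL.

46.2 dB SPL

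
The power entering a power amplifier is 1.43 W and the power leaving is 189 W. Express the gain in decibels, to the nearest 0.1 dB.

21.2 dB

Power ratio → dB uses the 10·log₁₀ form:
10·log₁₀(189/1.43) = 10·log₁₀(132.2) = 21.2 dB.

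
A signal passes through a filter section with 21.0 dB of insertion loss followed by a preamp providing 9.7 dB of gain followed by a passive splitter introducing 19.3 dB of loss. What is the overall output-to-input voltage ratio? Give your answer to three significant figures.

0.0295

Net gain = (−21.0) + 9.7 + (−19.3) = -30.6 dB.
Voltage ratio = 10^(-30.6/20) = 0.0295.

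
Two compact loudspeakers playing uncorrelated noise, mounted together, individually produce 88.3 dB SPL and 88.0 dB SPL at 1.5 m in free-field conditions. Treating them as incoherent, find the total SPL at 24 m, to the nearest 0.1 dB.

67.1 dB SPL

Combined at 1.5 m: 10·log₁₀(10^(88.3/10)+10^(88.0/10)) = 91.16 dB SPL.
Then apply −20·log₁₀(24/1.5) = -24.08 dB → 67.1 dB SPL.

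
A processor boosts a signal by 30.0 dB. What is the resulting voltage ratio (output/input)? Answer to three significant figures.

31.6

Voltage ratio = 10^(dB/20).
10^(30.0/20) = 10^(1.500) = 31.6.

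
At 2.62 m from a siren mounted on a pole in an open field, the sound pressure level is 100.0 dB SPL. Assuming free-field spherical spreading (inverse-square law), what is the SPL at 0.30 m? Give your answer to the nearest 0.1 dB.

118.8 dB SPL

For a point source in a free field, ΔL = −20·log₁₀(d₂/d₁).
ΔL = −20·log₁₀(0.30/2.62) = 18.82 dB, so L₂ = 100.0 + (18.82) = 118.8 dB SPL.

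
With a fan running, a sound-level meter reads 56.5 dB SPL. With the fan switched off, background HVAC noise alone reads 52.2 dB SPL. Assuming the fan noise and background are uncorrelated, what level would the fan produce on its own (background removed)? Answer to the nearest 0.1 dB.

Subtract intensities: L_src = 10·log₁₀(10^(L_total/10) − 10^(L_bg/10)).
L_src = 10·log₁₀(10^(56.5/10) − 10^(52.2/10)) = 10·log₁₀(280700) = 54.5 dB SPL.

54.5 dB SPL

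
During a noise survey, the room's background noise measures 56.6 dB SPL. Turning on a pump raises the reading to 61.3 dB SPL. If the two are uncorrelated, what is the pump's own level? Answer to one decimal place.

Background correction is a power subtraction:
L_src = 10·log₁₀(10^(61.3/10) − 10^(56.6/10)) = 10·log₁₀(891900) = 59.5 dB SPL.

59.5 dB SPL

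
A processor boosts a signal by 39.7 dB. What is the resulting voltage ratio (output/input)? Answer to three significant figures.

96.6

Voltage ratio = 10^(dB/20).
10^(39.7/20) = 10^(1.985) = 96.6.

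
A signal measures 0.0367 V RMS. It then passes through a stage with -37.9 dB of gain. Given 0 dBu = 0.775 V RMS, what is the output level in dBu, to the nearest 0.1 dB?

-64.4 dBu

Input level: 20·log₁₀(0.0367/0.775) = -26.49 dBu.
Output: -26.49 − 37.9 = -64.4 dBu.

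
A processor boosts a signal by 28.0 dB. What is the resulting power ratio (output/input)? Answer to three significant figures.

631

Power ratio = 10^(dB/10).
10^(28.0/10) = 10^(2.800) = 631.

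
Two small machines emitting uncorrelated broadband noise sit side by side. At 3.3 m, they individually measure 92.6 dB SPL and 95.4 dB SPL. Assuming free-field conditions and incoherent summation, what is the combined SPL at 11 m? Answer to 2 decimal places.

86.77 dB SPL

Combined at 3.3 m: 10·log₁₀(10^(92.6/10)+10^(95.4/10)) = 97.232 dB SPL.
Then apply −20·log₁₀(11/3.3) = -10.458 dB → 86.77 dB SPL.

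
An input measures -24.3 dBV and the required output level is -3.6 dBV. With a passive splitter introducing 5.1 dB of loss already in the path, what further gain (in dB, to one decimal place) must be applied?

The required make-up gain is the shortfall in the dB sum.
G = -3.6 − (-24.3) + 5.1 = 25.8 dB.

25.8 dB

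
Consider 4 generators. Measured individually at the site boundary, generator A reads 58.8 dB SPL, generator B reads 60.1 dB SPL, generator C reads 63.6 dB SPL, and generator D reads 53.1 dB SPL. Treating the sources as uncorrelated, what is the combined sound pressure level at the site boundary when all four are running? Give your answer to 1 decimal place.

66.3 dB SPL

Add the sources as powers (linear), then convert back to dB:
L_total = 10·log₁₀(10^(58.8/10) + 10^(60.1/10) + 10^(63.6/10) + 10^(53.1/10)) = 10·log₁₀(4277000) = 66.3 dB SPL.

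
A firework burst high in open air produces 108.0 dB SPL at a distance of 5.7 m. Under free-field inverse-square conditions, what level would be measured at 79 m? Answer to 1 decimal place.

85.2 dB SPL

For a point source in a free field, ΔL = −20·log₁₀(d₂/d₁).
ΔL = −20·log₁₀(79/5.7) = -22.84 dB, so L₂ = 108.0 + (-22.84) = 85.2 dB SPL.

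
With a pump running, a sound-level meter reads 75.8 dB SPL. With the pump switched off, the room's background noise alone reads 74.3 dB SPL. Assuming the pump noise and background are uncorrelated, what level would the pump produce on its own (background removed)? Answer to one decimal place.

70.5 dB SPL

Background correction is a power subtraction:
L_src = 10·log₁₀(10^(75.8/10) − 10^(74.3/10)) = 10·log₁₀(11100000) = 70.5 dB SPL.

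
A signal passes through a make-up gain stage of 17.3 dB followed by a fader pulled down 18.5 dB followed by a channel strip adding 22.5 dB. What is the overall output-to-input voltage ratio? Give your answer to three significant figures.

11.6

Net gain = 17.3 + (−18.5) + 22.5 = 21.3 dB.
Voltage ratio = 10^(21.3/20) = 11.6.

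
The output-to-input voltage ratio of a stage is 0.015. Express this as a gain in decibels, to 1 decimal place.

Voltage is an amplitude quantity, so gain = 20·log₁₀(V_out/V_in).
20·log₁₀(0.015) = -36.5 dB.

-36.5 dB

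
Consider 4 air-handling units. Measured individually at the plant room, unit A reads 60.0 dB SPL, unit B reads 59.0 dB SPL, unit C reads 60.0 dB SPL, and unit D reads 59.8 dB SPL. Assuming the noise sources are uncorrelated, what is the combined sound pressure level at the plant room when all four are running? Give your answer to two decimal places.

65.74 dB SPL

Uncorrelated sources add in intensity (power), not in dB.
L_total = 10·log₁₀(10^(60.0/10) + 10^(59.0/10) + 10^(60.0/10) + 10^(59.8/10)) = 10·log₁₀(3749000) = 65.74 dB SPL.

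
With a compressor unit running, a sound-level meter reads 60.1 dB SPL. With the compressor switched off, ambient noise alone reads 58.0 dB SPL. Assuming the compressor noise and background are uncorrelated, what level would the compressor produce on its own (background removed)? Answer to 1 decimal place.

Remove the background by subtracting linear intensities:
L_src = 10·log₁₀(10^(60.1/10) − 10^(58.0/10)) = 10·log₁₀(392300) = 55.9 dB SPL.

55.9 dB SPL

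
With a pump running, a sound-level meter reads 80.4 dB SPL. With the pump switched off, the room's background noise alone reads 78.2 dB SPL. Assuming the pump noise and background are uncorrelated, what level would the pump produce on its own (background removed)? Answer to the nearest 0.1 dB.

76.4 dB SPL

Remove the background by subtracting linear intensities:
L_src = 10·log₁₀(10^(80.4/10) − 10^(78.2/10)) = 10·log₁₀(43580000) = 76.4 dB SPL.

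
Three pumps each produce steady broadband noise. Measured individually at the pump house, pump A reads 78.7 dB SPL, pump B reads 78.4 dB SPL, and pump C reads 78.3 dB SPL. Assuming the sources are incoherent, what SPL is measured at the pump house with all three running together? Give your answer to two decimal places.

Uncorrelated sources add in intensity (power), not in dB.
L_total = 10·log₁₀(10^(78.7/10) + 10^(78.4/10) + 10^(78.3/10)) = 10·log₁₀(210900000) = 83.24 dB SPL.

83.24 dB SPL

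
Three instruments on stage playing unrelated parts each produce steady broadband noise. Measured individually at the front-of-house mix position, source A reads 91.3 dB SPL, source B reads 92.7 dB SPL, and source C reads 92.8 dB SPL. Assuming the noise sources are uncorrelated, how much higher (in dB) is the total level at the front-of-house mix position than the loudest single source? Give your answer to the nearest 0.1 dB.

4.3 dB

Uncorrelated sources add in intensity (power), not in dB.
L_total = 10·log₁₀(10^(91.3/10) + 10^(92.7/10) + 10^(92.8/10)) = 97.09 dB SPL.
Excess over the loudest (92.8 dB): 97.09 − 92.8 = 4.3 dB.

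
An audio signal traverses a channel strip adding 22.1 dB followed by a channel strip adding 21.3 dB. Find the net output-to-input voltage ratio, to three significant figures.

Net gain = 22.1 + 21.3 = 43.4 dB.
Voltage ratio = 10^(43.4/20) = 148.

148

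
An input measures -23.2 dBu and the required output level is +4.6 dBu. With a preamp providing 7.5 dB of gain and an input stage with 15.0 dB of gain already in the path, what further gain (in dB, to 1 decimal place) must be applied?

5.3 dB

The required make-up gain is the shortfall in the dB sum.
G = +4.6 − (-23.2) − 7.5 − 15.0 = 5.3 dB.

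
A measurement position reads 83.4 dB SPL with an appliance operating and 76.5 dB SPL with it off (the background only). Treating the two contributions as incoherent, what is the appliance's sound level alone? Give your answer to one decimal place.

82.4 dB SPL

Remove the background by subtracting linear intensities:
L_src = 10·log₁₀(10^(83.4/10) − 10^(76.5/10)) = 10·log₁₀(174100000) = 82.4 dB SPL.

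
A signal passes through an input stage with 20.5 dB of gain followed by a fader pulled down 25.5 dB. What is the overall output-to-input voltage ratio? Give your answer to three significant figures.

0.562

Net gain = 20.5 + (−25.5) = -5.0 dB.
Voltage ratio = 10^(-5.0/20) = 0.562.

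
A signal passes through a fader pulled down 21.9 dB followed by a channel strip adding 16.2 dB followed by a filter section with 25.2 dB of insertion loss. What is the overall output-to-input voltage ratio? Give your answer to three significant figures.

0.0285

Net gain = (−21.9) + 16.2 + (−25.2) = -30.9 dB.
Voltage ratio = 10^(-30.9/20) = 0.0285.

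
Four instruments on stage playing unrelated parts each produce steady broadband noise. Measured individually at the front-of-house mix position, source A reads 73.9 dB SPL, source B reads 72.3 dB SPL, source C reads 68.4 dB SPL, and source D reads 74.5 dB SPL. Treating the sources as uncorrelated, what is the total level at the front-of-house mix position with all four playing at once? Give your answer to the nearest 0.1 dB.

Uncorrelated sources add in intensity (power), not in dB.
L_total = 10·log₁₀(10^(73.9/10) + 10^(72.3/10) + 10^(68.4/10) + 10^(74.5/10)) = 10·log₁₀(76630000) = 78.8 dB SPL.

78.8 dB SPL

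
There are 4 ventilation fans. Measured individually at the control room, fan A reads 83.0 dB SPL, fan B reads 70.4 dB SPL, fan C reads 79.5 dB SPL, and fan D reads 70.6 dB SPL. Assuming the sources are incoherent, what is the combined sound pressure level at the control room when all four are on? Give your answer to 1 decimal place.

Incoherent sources sum as intensities:
L_total = 10·log₁₀(10^(83.0/10) + 10^(70.4/10) + 10^(79.5/10) + 10^(70.6/10)) = 10·log₁₀(311100000) = 84.9 dB SPL.

84.9 dB SPL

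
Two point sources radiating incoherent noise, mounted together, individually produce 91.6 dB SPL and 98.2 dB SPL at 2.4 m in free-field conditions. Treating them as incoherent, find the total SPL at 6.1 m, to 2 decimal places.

Combined at 2.4 m: 10·log₁₀(10^(91.6/10)+10^(98.2/10)) = 99.059 dB SPL.
Then apply −20·log₁₀(6.1/2.4) = -8.102 dB → 90.96 dB SPL.

90.96 dB SPL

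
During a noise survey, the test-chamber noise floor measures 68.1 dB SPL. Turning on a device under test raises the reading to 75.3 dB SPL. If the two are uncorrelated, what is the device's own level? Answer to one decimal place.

Subtract intensities: L_src = 10·log₁₀(10^(L_total/10) − 10^(L_bg/10)).
L_src = 10·log₁₀(10^(75.3/10) − 10^(68.1/10)) = 10·log₁₀(27430000) = 74.4 dB SPL.

74.4 dB SPL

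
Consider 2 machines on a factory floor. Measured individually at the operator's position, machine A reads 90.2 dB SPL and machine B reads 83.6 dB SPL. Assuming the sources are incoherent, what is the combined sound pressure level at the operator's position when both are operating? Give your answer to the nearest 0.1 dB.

Uncorrelated sources add in intensity (power), not in dB.
L_total = 10·log₁₀(10^(90.2/10) + 10^(83.6/10)) = 10·log₁₀(1276000000) = 91.1 dB SPL.

91.1 dB SPL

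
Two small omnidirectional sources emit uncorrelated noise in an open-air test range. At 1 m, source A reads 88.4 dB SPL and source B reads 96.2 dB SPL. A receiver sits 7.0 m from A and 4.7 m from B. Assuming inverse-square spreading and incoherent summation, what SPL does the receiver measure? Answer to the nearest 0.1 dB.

At the listener: L_A = 88.4 − 20·log₁₀(7.0) = 71.50 dB; L_B = 96.2 − 20·log₁₀(4.7) = 82.76 dB.
Combined: 10·log₁₀(10^(71.50/10)+10^(82.76/10)) = 83.1 dB SPL.

83.1 dB SPL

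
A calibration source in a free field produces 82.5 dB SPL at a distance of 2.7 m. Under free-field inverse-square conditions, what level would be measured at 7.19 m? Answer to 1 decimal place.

Inverse-square spreading gives ΔL = −20·log₁₀(d₂/d₁).
ΔL = −20·log₁₀(7.19/2.7) = -8.51 dB, so L₂ = 82.5 + (-8.51) = 74.0 dB SPL.

74.0 dB SPL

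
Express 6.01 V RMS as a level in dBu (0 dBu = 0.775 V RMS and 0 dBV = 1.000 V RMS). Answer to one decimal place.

dBu = 20·log₁₀(V / 0.775 V).
20·log₁₀(6.01/0.775) = +17.8 dBu.

+17.8 dBu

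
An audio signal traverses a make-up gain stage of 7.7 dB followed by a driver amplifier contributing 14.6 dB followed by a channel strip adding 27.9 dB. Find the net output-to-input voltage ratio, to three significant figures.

324

Net gain = 7.7 + 14.6 + 27.9 = 50.2 dB.
Voltage ratio = 10^(50.2/20) = 324.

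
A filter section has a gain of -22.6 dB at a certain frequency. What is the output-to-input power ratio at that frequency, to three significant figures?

0.00550

Power ratio = 10^(dB/10).
10^(-22.6/10) = 10^(-2.260) = 0.00550.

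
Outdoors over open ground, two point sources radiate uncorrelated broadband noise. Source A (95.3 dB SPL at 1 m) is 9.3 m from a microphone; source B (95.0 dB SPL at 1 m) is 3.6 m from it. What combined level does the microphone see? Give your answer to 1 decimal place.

At the listener: L_A = 95.3 − 20·log₁₀(9.3) = 75.93 dB; L_B = 95.0 − 20·log₁₀(3.6) = 83.87 dB.
Combined: 10·log₁₀(10^(75.93/10)+10^(83.87/10)) = 84.5 dB SPL.

84.5 dB SPL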